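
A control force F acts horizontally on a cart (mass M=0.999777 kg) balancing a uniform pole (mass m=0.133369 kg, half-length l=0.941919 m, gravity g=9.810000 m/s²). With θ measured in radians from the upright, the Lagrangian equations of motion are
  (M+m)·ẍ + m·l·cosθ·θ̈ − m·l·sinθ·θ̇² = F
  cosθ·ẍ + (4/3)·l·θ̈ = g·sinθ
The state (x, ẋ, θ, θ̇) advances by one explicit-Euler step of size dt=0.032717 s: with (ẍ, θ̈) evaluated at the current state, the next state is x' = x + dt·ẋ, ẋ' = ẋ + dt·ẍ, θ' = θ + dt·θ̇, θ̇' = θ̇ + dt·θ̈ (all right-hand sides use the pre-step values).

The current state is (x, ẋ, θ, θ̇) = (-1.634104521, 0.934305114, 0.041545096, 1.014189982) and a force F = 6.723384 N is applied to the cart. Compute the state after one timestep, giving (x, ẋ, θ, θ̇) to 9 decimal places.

sinθ=0.041533146, cosθ=0.999137127
temp = (F + m·l·θ̇²·sinθ)/(M+m) = (6.723384 + 0.005366633)/1.133146 = 5.938114447
θ̈ = (g·sinθ − cosθ·temp)/(l·(4/3 − m·cos²θ/(M+m))) = -4.824875848
ẍ = temp − m·l·θ̈·cosθ/(M+m) = 6.472548130
Euler: x'=-1.634104521+0.032717·0.934305114=-1.603536861, ẋ'=0.934305114+0.032717·6.472548130=1.146067471
       θ'=0.041545096+0.032717·1.014189982=0.074726350, θ̇'=1.014189982+0.032717·-4.824875848=0.856334519

(-1.603536861, 1.146067471, 0.074726350, 0.856334519)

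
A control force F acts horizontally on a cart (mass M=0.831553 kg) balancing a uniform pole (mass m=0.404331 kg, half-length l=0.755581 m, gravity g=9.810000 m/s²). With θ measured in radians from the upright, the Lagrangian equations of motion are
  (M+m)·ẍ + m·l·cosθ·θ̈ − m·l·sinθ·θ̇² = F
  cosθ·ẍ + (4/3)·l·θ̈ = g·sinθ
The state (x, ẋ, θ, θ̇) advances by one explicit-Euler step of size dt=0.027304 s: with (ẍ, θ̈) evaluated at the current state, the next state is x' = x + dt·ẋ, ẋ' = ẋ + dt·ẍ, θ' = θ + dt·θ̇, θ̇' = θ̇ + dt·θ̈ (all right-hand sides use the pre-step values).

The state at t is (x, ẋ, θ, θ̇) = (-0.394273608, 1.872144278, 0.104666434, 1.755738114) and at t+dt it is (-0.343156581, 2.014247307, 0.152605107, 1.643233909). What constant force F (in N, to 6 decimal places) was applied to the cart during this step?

ẍ = (ẋ'−ẋ)/dt = (2.014247307−1.872144278)/0.027304 = 5.204477
θ̈ = (θ̇'−θ̇)/dt = (1.643233909−1.755738114)/0.027304 = -4.120429
sinθ=0.104475, cosθ=0.994527
F = (M+m)·ẍ + m·l·cosθ·θ̈ − m·l·sinθ·θ̇² = 6.432129 + -1.251922 − 0.098390 = 5.081817

F = 5.081817 N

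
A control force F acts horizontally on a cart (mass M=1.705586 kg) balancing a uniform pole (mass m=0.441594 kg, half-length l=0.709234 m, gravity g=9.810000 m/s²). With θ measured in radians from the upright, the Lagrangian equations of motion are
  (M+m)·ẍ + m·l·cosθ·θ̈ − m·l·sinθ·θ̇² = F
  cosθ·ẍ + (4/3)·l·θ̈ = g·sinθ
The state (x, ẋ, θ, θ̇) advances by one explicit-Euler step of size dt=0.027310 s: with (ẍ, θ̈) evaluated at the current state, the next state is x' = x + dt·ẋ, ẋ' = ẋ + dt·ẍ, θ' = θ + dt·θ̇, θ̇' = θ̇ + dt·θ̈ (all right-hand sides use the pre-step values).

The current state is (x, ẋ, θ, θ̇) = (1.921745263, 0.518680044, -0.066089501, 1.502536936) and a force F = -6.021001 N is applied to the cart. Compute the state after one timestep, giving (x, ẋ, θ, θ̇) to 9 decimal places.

(1.935910415, 0.430719700, -0.025055217, 1.576639869)

sinθ=-0.066041400, cosθ=0.997816884
temp = (F + m·l·θ̇²·sinθ)/(M+m) = (-6.021001 + -0.046695959)/2.147180 = -2.825891150
θ̈ = (g·sinθ − cosθ·temp)/(l·(4/3 − m·cos²θ/(M+m))) = 2.713399222
ẍ = temp − m·l·θ̈·cosθ/(M+m) = -3.220810853
Euler: x'=1.921745263+0.027310·0.518680044=1.935910415, ẋ'=0.518680044+0.027310·-3.220810853=0.430719700
       θ'=-0.066089501+0.027310·1.502536936=-0.025055217, θ̇'=1.502536936+0.027310·2.713399222=1.576639869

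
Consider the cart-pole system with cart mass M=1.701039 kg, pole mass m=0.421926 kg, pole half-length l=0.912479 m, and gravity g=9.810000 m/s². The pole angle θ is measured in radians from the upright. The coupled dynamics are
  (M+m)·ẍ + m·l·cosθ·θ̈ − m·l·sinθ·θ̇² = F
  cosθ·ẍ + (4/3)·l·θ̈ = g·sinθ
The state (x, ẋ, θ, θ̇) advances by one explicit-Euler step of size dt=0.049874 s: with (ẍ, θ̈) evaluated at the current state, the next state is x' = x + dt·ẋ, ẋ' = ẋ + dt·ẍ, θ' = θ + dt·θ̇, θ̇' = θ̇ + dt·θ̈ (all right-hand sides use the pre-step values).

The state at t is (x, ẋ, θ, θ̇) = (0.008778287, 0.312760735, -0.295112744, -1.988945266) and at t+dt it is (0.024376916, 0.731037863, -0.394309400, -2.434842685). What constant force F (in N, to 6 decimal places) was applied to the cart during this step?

ẍ = (ẋ'−ẋ)/dt = (0.731037863−0.312760735)/0.049874 = 8.386677
θ̈ = (θ̇'−θ̇)/dt = (-2.434842685−-1.988945266)/0.049874 = -8.940478
sinθ=-0.290848, cosθ=0.956769
F = (M+m)·ẍ + m·l·cosθ·θ̈ − m·l·sinθ·θ̇² = 17.804622 + -3.293269 − -0.442966 = 14.954319

F = 14.954319 N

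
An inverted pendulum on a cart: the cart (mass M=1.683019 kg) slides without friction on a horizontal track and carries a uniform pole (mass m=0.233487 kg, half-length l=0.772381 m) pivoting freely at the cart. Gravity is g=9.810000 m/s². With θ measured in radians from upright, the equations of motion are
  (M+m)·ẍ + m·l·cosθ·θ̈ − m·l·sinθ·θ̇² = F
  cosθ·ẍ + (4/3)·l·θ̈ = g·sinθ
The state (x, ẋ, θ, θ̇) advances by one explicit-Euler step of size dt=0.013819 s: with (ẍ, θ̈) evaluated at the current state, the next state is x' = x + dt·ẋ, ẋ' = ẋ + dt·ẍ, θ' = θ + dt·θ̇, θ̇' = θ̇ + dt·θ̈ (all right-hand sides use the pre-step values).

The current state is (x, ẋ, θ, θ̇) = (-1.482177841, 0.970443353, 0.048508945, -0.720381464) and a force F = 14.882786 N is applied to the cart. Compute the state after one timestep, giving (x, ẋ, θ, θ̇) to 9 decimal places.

sinθ=0.048489923, cosθ=0.998823672
temp = (F + m·l·θ̇²·sinθ)/(M+m) = (14.882786 + 0.004538066)/1.916506 = 7.767950670
θ̈ = (g·sinθ − cosθ·temp)/(l·(4/3 − m·cos²θ/(M+m))) = -7.781419554
ẍ = temp − m·l·θ̈·cosθ/(M+m) = 8.499311610
Euler: x'=-1.482177841+0.013819·0.970443353=-1.468767284, ẋ'=0.970443353+0.013819·8.499311610=1.087895340
       θ'=0.048508945+0.013819·-0.720381464=0.038553994, θ̇'=-0.720381464+0.013819·-7.781419554=-0.827912901

(-1.468767284, 1.087895340, 0.038553994, -0.827912901)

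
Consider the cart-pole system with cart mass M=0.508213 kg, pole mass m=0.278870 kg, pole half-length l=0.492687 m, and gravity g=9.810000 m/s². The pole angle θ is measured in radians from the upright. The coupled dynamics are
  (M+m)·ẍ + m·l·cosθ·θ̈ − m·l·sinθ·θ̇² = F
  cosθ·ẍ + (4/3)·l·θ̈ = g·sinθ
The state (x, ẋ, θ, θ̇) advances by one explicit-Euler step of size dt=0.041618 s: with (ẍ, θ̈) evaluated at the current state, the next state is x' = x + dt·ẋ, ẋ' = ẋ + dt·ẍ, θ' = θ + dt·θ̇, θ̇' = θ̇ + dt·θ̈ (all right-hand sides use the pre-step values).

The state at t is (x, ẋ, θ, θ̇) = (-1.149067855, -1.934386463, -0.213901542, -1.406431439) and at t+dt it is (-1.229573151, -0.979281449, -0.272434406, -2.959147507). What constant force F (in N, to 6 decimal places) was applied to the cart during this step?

ẍ = (ẋ'−ẋ)/dt = (-0.979281449−-1.934386463)/0.041618 = 22.949325
θ̈ = (θ̇'−θ̇)/dt = (-2.959147507−-1.406431439)/0.041618 = -37.308762
sinθ=-0.212274, cosθ=0.977210
F = (M+m)·ẍ + m·l·cosθ·θ̈ − m·l·sinθ·θ̇² = 18.063024 + -5.009239 − -0.057691 = 13.111476

F = 13.111476 N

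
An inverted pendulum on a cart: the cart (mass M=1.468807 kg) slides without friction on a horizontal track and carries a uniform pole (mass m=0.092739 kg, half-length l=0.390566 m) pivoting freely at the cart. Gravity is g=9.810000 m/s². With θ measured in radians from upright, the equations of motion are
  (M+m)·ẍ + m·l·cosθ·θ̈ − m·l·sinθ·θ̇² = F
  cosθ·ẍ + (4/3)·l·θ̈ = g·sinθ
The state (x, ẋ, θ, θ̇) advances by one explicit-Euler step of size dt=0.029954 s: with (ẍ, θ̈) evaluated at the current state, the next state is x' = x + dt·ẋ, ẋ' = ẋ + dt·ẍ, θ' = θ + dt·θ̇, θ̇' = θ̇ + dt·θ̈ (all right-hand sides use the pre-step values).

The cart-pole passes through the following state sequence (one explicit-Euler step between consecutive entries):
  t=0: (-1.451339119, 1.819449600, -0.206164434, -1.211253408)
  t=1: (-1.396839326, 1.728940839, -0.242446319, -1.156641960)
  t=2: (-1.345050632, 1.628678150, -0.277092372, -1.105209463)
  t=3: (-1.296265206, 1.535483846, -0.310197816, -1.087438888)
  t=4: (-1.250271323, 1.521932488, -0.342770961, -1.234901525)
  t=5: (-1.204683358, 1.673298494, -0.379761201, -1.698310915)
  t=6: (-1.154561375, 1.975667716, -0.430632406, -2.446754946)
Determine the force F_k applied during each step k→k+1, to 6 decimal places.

F_0 = -4.642838 N
F_1 = -5.154834 N
F_2 = -4.825584 N
F_3 = -0.863181 N
F_4 = 7.381735 N
F_5 = 14.961132 N

step 0→1:
  ẍ = (ẋ'−ẋ)/dt = (1.728940839−1.819449600)/0.029954 = -3.021592
  θ̈ = (θ̇'−θ̇)/dt = (-1.156641960−-1.211253408)/0.029954 = 1.823177
  sinθ=-0.204707, cosθ=0.978823
  F = (M+m)·ẍ + m·l·cosθ·θ̈ − m·l·sinθ·θ̇² = -4.718355 + 0.064638 − -0.010878 = -4.642838
step 1→2:
  ẍ = (ẋ'−ẋ)/dt = (1.628678150−1.728940839)/0.029954 = -3.347222
  θ̈ = (θ̇'−θ̇)/dt = (-1.105209463−-1.156641960)/0.029954 = 1.717049
  sinθ=-0.240078, cosθ=0.970754
  F = (M+m)·ẍ + m·l·cosθ·θ̈ − m·l·sinθ·θ̇² = -5.226841 + 0.060374 − -0.011633 = -5.154834
step 2→3:
  ẍ = (ẋ'−ẋ)/dt = (1.535483846−1.628678150)/0.029954 = -3.111247
  θ̈ = (θ̇'−θ̇)/dt = (-1.087438888−-1.105209463)/0.029954 = 0.593262
  sinθ=-0.273560, cosθ=0.961855
  F = (M+m)·ẍ + m·l·cosθ·θ̈ − m·l·sinθ·θ̇² = -4.858356 + 0.020669 − -0.012103 = -4.825584
step 3→4:
  ẍ = (ẋ'−ẋ)/dt = (1.521932488−1.535483846)/0.029954 = -0.452406
  θ̈ = (θ̇'−θ̇)/dt = (-1.234901525−-1.087438888)/0.029954 = -4.922970
  sinθ=-0.305247, cosθ=0.952273
  F = (M+m)·ẍ + m·l·cosθ·θ̈ − m·l·sinθ·θ̇² = -0.706452 + -0.169803 − -0.013074 = -0.863181
step 4→5:
  ẍ = (ẋ'−ẋ)/dt = (1.673298494−1.521932488)/0.029954 = 5.053282
  θ̈ = (θ̇'−θ̇)/dt = (-1.698310915−-1.234901525)/0.029954 = -15.470701
  sinθ=-0.336098, cosθ=0.941827
  F = (M+m)·ẍ + m·l·cosθ·θ̈ − m·l·sinθ·θ̇² = 7.890932 + -0.527762 − -0.018565 = 7.381735
step 5→6:
  ẍ = (ẋ'−ẋ)/dt = (1.975667716−1.673298494)/0.029954 = 10.094452
  θ̈ = (θ̇'−θ̇)/dt = (-2.446754946−-1.698310915)/0.029954 = -24.986447
  sinθ=-0.370699, cosθ=0.928753
  F = (M+m)·ẍ + m·l·cosθ·θ̈ − m·l·sinθ·θ̇² = 15.762951 + -0.840546 − -0.038727 = 14.961132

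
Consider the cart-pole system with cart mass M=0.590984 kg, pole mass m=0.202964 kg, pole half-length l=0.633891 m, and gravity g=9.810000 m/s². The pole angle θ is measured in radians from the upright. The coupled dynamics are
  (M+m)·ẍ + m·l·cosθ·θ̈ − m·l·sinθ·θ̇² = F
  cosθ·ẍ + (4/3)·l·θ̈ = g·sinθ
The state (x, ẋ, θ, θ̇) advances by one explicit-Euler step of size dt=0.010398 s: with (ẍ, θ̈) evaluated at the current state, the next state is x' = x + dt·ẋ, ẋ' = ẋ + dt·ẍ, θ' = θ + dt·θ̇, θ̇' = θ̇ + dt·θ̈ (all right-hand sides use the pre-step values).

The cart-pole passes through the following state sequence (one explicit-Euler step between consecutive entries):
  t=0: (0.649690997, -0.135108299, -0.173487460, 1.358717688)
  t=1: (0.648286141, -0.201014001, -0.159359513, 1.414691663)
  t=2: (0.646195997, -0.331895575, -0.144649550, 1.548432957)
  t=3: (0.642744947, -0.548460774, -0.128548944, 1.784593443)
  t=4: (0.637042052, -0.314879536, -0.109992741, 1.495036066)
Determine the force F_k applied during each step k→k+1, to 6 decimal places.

F_0 = -4.309102 N
F_1 = -8.318866 N
F_2 = -13.599996 N
F_3 = 14.334614 N

step 0→1:
  ẍ = (ẋ'−ẋ)/dt = (-0.201014001−-0.135108299)/0.010398 = -6.338306
  θ̈ = (θ̇'−θ̇)/dt = (1.414691663−1.358717688)/0.010398 = 5.383148
  sinθ=-0.172619, cosθ=0.984989
  F = (M+m)·ẍ + m·l·cosθ·θ̈ − m·l·sinθ·θ̇² = -5.032285 + 0.682184 − -0.041000 = -4.309102
step 1→2:
  ẍ = (ẋ'−ẋ)/dt = (-0.331895575−-0.201014001)/0.010398 = -12.587187
  θ̈ = (θ̇'−θ̇)/dt = (1.548432957−1.414691663)/0.010398 = 12.862213
  sinθ=-0.158686, cosθ=0.987329
  F = (M+m)·ẍ + m·l·cosθ·θ̈ − m·l·sinθ·θ̇² = -9.993572 + 1.633846 − -0.040860 = -8.318866
step 2→3:
  ẍ = (ẋ'−ẋ)/dt = (-0.548460774−-0.331895575)/0.010398 = -20.827582
  θ̈ = (θ̇'−θ̇)/dt = (1.784593443−1.548432957)/0.010398 = 22.712107
  sinθ=-0.144146, cosθ=0.989556
  F = (M+m)·ẍ + m·l·cosθ·θ̈ − m·l·sinθ·θ̇² = -16.536017 + 2.891556 − -0.044465 = -13.599996
step 3→4:
  ẍ = (ẋ'−ẋ)/dt = (-0.314879536−-0.548460774)/0.010398 = 22.464054
  θ̈ = (θ̇'−θ̇)/dt = (1.495036066−1.784593443)/0.010398 = -27.847411
  sinθ=-0.128195, cosθ=0.991749
  F = (M+m)·ẍ + m·l·cosθ·θ̈ − m·l·sinθ·θ̇² = 17.835291 + -3.553204 − -0.052527 = 14.334614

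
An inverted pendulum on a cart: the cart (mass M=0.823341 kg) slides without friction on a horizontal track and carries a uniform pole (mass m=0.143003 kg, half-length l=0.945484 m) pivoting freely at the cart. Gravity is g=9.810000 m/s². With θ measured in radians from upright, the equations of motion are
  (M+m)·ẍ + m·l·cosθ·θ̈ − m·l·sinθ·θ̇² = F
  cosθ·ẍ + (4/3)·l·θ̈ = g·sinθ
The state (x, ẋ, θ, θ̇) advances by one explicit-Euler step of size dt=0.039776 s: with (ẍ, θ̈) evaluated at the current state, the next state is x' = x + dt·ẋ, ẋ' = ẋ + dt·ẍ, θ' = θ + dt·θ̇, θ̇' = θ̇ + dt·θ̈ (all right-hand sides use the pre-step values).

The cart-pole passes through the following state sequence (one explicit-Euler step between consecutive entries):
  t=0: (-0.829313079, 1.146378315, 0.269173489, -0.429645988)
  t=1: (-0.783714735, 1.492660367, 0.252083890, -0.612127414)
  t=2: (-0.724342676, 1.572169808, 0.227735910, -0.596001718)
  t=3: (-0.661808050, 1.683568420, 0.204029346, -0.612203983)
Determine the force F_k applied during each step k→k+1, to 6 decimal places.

step 0→1:
  ẍ = (ẋ'−ẋ)/dt = (1.492660367−1.146378315)/0.039776 = 8.705804
  θ̈ = (θ̇'−θ̇)/dt = (-0.612127414−-0.429645988)/0.039776 = -4.587727
  sinθ=0.265935, cosθ=0.963991
  F = (M+m)·ẍ + m·l·cosθ·θ̈ − m·l·sinθ·θ̇² = 8.412801 + -0.597957 − 0.006637 = 7.808207
step 1→2:
  ẍ = (ẋ'−ẋ)/dt = (1.572169808−1.492660367)/0.039776 = 1.998930
  θ̈ = (θ̇'−θ̇)/dt = (-0.596001718−-0.612127414)/0.039776 = 0.405413
  sinθ=0.249423, cosθ=0.968395
  F = (M+m)·ẍ + m·l·cosθ·θ̈ − m·l·sinθ·θ̇² = 1.931654 + 0.053082 − 0.012636 = 1.972100
step 2→3:
  ẍ = (ẋ'−ẋ)/dt = (1.683568420−1.572169808)/0.039776 = 2.800649
  θ̈ = (θ̇'−θ̇)/dt = (-0.612203983−-0.596001718)/0.039776 = -0.407338
  sinθ=0.225772, cosθ=0.974180
  F = (M+m)·ẍ + m·l·cosθ·θ̈ − m·l·sinθ·θ̇² = 2.706390 + -0.053653 − 0.010843 = 2.641894

F_0 = 7.808207 N
F_1 = 1.972100 N
F_2 = 2.641894 N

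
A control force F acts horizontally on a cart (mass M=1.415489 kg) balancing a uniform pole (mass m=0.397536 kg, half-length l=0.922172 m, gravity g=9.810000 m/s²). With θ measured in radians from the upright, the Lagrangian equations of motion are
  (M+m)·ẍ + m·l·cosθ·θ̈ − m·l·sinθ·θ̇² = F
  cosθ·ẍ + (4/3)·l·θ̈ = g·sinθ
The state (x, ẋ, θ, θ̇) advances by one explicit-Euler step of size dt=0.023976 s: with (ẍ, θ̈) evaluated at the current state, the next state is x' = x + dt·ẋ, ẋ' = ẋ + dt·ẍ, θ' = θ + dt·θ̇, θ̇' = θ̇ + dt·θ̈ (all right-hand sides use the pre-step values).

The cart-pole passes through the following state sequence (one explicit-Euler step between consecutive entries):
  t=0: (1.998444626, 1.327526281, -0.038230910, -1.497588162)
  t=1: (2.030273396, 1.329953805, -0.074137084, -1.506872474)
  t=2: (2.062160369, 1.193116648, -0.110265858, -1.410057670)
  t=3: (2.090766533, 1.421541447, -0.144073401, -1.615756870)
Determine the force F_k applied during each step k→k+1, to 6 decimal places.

F_0 = 0.073136 N
F_1 = -8.809494 N
F_2 = 14.227240 N

step 0→1:
  ẍ = (ẋ'−ẋ)/dt = (1.329953805−1.327526281)/0.023976 = 0.101248
  θ̈ = (θ̇'−θ̇)/dt = (-1.506872474−-1.497588162)/0.023976 = -0.387234
  sinθ=-0.038222, cosθ=0.999269
  F = (M+m)·ẍ + m·l·cosθ·θ̈ − m·l·sinθ·θ̇² = 0.183565 + -0.141855 − -0.031425 = 0.073136
step 1→2:
  ẍ = (ẋ'−ẋ)/dt = (1.193116648−1.329953805)/0.023976 = -5.707255
  θ̈ = (θ̇'−θ̇)/dt = (-1.410057670−-1.506872474)/0.023976 = 4.037988
  sinθ=-0.074069, cosθ=0.997253
  F = (M+m)·ẍ + m·l·cosθ·θ̈ − m·l·sinθ·θ̇² = -10.347397 + 1.476246 − -0.061657 = -8.809494
step 2→3:
  ẍ = (ẋ'−ẋ)/dt = (1.421541447−1.193116648)/0.023976 = 9.527227
  θ̈ = (θ̇'−θ̇)/dt = (-1.615756870−-1.410057670)/0.023976 = -8.579379
  sinθ=-0.110043, cosθ=0.993927
  F = (M+m)·ẍ + m·l·cosθ·θ̈ − m·l·sinθ·θ̇² = 17.273101 + -3.126070 − -0.080209 = 14.227240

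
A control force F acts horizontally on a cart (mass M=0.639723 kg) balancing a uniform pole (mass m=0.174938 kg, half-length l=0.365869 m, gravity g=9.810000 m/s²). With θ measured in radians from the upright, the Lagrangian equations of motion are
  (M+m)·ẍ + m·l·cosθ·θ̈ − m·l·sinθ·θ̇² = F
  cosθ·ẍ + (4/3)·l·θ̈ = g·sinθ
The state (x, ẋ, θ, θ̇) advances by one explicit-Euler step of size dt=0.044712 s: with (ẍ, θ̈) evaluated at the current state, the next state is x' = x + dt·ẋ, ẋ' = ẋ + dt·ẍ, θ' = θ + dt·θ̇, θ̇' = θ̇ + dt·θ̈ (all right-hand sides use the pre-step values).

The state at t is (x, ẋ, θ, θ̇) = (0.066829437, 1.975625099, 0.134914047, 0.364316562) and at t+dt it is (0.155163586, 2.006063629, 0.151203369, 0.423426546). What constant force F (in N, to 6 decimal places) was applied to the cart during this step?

ẍ = (ẋ'−ẋ)/dt = (2.006063629−1.975625099)/0.044712 = 0.680769
θ̈ = (θ̇'−θ̇)/dt = (0.423426546−0.364316562)/0.044712 = 1.322016
sinθ=0.134505, cosθ=0.990913
F = (M+m)·ẍ + m·l·cosθ·θ̈ − m·l·sinθ·θ̇² = 0.554596 + 0.083846 − 0.001143 = 0.637299

F = 0.637299 N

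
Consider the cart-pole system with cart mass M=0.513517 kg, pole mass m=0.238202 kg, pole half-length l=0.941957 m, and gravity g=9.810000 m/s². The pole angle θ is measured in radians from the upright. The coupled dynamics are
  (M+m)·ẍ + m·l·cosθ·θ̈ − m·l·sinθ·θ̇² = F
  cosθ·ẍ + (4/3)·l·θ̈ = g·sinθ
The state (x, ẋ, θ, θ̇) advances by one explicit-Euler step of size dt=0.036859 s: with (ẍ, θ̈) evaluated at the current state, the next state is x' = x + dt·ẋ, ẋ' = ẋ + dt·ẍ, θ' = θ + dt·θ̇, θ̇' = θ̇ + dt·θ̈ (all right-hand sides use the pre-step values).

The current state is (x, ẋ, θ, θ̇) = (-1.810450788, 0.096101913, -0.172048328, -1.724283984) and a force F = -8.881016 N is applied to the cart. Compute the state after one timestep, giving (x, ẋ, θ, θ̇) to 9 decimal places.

sinθ=-0.171200794, cosθ=0.985236159
temp = (F + m·l·θ̇²·sinθ)/(M+m) = (-8.881016 + -0.114208872)/0.751719 = -11.966206618
θ̈ = (g·sinθ − cosθ·temp)/(l·(4/3 − m·cos²θ/(M+m))) = 10.463655727
ẍ = temp − m·l·θ̈·cosθ/(M+m) = -15.043328783
Euler: x'=-1.810450788+0.036859·0.096101913=-1.806908568, ẋ'=0.096101913+0.036859·-15.043328783=-0.458380143
       θ'=-0.172048328+0.036859·-1.724283984=-0.235603711, θ̇'=-1.724283984+0.036859·10.463655727=-1.338604098

(-1.806908568, -0.458380143, -0.235603711, -1.338604098)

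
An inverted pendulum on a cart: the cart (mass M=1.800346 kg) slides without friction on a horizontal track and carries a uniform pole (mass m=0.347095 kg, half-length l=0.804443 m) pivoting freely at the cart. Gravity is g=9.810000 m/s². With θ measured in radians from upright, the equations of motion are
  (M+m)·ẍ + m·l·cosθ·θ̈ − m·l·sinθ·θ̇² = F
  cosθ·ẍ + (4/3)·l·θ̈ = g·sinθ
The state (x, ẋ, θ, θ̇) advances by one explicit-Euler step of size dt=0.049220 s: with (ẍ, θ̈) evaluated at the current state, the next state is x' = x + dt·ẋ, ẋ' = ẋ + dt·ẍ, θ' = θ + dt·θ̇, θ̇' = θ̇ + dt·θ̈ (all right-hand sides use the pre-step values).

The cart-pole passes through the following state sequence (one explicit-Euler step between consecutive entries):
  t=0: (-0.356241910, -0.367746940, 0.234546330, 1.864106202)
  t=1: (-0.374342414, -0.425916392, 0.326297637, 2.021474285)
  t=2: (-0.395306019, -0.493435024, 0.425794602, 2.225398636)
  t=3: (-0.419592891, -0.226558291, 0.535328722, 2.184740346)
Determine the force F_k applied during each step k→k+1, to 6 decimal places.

step 0→1:
  ẍ = (ẋ'−ẋ)/dt = (-0.425916392−-0.367746940)/0.049220 = -1.181826
  θ̈ = (θ̇'−θ̇)/dt = (2.021474285−1.864106202)/0.049220 = 3.197239
  sinθ=0.232402, cosθ=0.972620
  F = (M+m)·ẍ + m·l·cosθ·θ̈ − m·l·sinθ·θ̇² = -2.537901 + 0.868284 − 0.225488 = -1.895105
step 1→2:
  ẍ = (ẋ'−ẋ)/dt = (-0.493435024−-0.425916392)/0.049220 = -1.371772
  θ̈ = (θ̇'−θ̇)/dt = (2.225398636−2.021474285)/0.049220 = 4.143120
  sinθ=0.320538, cosθ=0.947236
  F = (M+m)·ẍ + m·l·cosθ·θ̈ − m·l·sinθ·θ̇² = -2.945800 + 1.095795 − 0.365729 = -2.215735
step 2→3:
  ẍ = (ẋ'−ẋ)/dt = (-0.226558291−-0.493435024)/0.049220 = 5.422120
  θ̈ = (θ̇'−θ̇)/dt = (2.184740346−2.225398636)/0.049220 = -0.826052
  sinθ=0.413045, cosθ=0.910711
  F = (M+m)·ẍ + m·l·cosθ·θ̈ − m·l·sinθ·θ̇² = 11.643682 + -0.210054 − 0.571158 = 10.862470

F_0 = -1.895105 N
F_1 = -2.215735 N
F_2 = 10.862470 N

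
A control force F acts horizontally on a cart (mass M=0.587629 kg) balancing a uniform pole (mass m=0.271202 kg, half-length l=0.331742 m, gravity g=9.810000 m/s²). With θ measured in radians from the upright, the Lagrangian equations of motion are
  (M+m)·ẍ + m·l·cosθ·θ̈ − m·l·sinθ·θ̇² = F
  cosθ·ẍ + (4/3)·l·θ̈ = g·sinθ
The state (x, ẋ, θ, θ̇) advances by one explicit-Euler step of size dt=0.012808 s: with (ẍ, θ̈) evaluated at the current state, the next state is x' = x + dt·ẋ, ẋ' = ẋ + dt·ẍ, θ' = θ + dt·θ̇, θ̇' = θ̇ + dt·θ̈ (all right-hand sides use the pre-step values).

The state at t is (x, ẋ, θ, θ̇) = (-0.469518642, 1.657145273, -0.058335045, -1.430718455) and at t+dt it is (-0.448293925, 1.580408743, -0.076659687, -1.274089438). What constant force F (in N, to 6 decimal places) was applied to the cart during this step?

F = -4.036414 N

ẍ = (ẋ'−ẋ)/dt = (1.580408743−1.657145273)/0.012808 = -5.991297
θ̈ = (θ̇'−θ̇)/dt = (-1.274089438−-1.430718455)/0.012808 = 12.228999
sinθ=-0.058302, cosθ=0.998299
F = (M+m)·ẍ + m·l·cosθ·θ̈ − m·l·sinθ·θ̇² = -5.145511 + 1.098360 − -0.010737 = -4.036414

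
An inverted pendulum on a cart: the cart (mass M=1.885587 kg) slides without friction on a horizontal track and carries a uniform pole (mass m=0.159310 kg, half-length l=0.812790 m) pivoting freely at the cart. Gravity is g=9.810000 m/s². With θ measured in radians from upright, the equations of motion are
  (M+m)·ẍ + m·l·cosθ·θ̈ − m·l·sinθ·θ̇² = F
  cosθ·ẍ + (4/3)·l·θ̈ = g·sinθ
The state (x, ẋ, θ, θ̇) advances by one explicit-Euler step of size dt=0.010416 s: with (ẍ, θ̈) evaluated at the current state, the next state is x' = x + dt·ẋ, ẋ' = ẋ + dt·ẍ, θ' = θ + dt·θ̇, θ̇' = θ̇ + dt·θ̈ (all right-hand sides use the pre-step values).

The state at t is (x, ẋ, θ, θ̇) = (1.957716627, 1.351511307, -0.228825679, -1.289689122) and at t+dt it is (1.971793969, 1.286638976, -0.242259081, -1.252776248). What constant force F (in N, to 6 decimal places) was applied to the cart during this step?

ẍ = (ẋ'−ẋ)/dt = (1.286638976−1.351511307)/0.010416 = -6.228142
θ̈ = (θ̇'−θ̇)/dt = (-1.252776248−-1.289689122)/0.010416 = 3.543863
sinθ=-0.226834, cosθ=0.973933
F = (M+m)·ẍ + m·l·cosθ·θ̈ − m·l·sinθ·θ̇² = -12.735910 + 0.446918 − -0.048854 = -12.240138

F = -12.240138 N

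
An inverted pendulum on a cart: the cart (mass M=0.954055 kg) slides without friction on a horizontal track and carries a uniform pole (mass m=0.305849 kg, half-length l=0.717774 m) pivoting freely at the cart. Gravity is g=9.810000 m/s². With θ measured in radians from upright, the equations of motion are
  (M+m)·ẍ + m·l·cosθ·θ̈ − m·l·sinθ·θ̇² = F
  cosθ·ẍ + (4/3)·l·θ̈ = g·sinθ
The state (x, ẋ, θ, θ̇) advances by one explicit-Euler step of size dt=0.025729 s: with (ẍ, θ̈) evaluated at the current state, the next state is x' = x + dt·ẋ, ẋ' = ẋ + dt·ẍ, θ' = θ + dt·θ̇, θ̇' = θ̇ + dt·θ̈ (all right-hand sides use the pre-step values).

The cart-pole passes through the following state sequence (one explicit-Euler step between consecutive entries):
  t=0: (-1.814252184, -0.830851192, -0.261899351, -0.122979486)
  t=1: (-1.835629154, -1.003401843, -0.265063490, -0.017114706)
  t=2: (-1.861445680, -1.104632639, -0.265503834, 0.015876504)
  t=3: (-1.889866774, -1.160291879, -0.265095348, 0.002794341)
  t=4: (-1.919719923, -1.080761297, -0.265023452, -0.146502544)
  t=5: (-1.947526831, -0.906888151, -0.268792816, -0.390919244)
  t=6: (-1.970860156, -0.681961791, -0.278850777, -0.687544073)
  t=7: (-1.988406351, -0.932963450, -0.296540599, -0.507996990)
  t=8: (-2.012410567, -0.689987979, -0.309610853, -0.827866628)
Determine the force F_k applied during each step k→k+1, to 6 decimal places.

F_0 = -7.576163 N
F_1 = -4.685414 N
F_2 = -2.833232 N
F_3 = 2.665110 N
F_4 = 6.502844 N
F_5 = 8.583113 N
F_6 = -10.789753 N
F_7 = 9.304501 N

step 0→1:
  ẍ = (ẋ'−ẋ)/dt = (-1.003401843−-0.830851192)/0.025729 = -6.706466
  θ̈ = (θ̇'−θ̇)/dt = (-0.017114706−-0.122979486)/0.025729 = 4.114609
  sinθ=-0.258916, cosθ=0.965900
  F = (M+m)·ẍ + m·l·cosθ·θ̈ − m·l·sinθ·θ̇² = -8.449503 + 0.872480 − -0.000860 = -7.576163
step 1→2:
  ẍ = (ẋ'−ẋ)/dt = (-1.104632639−-1.003401843)/0.025729 = -3.934502
  θ̈ = (θ̇'−θ̇)/dt = (0.015876504−-0.017114706)/0.025729 = 1.282258
  sinθ=-0.261971, cosθ=0.965076
  F = (M+m)·ẍ + m·l·cosθ·θ̈ − m·l·sinθ·θ̇² = -4.957095 + 0.271664 − -0.000017 = -4.685414
step 2→3:
  ẍ = (ẋ'−ẋ)/dt = (-1.160291879−-1.104632639)/0.025729 = -2.163288
  θ̈ = (θ̇'−θ̇)/dt = (0.002794341−0.015876504)/0.025729 = -0.508460
  sinθ=-0.262395, cosθ=0.964960
  F = (M+m)·ẍ + m·l·cosθ·θ̈ − m·l·sinθ·θ̇² = -2.725535 + -0.107711 − -0.000015 = -2.833232
step 3→4:
  ẍ = (ẋ'−ẋ)/dt = (-1.080761297−-1.160291879)/0.025729 = 3.091087
  θ̈ = (θ̇'−θ̇)/dt = (-0.146502544−0.002794341)/0.025729 = -5.802670
  sinθ=-0.262001, cosθ=0.965068
  F = (M+m)·ẍ + m·l·cosθ·θ̈ − m·l·sinθ·θ̇² = 3.894473 + -1.229364 − -0.000000 = 2.665110
step 4→5:
  ẍ = (ẋ'−ẋ)/dt = (-0.906888151−-1.080761297)/0.025729 = 6.757866
  θ̈ = (θ̇'−θ̇)/dt = (-0.390919244−-0.146502544)/0.025729 = -9.499658
  sinθ=-0.261932, cosθ=0.965086
  F = (M+m)·ẍ + m·l·cosθ·θ̈ − m·l·sinθ·θ̇² = 8.514263 + -2.012653 − -0.001234 = 6.502844
step 5→6:
  ẍ = (ẋ'−ẋ)/dt = (-0.681961791−-0.906888151)/0.025729 = 8.742134
  θ̈ = (θ̇'−θ̇)/dt = (-0.687544073−-0.390919244)/0.025729 = -11.528813
  sinθ=-0.265568, cosθ=0.964092
  F = (M+m)·ẍ + m·l·cosθ·θ̈ − m·l·sinθ·θ̇² = 11.014249 + -2.440046 − -0.008909 = 8.583113
step 6→7:
  ẍ = (ẋ'−ẋ)/dt = (-0.932963450−-0.681961791)/0.025729 = -9.755593
  θ̈ = (θ̇'−θ̇)/dt = (-0.507996990−-0.687544073)/0.025729 = 6.978393
  sinθ=-0.275251, cosθ=0.961372
  F = (M+m)·ẍ + m·l·cosθ·θ̈ − m·l·sinθ·θ̇² = -12.291111 + 1.472794 − -0.028564 = -10.789753
step 7→8:
  ẍ = (ẋ'−ẋ)/dt = (-0.689987979−-0.932963450)/0.025729 = 9.443642
  θ̈ = (θ̇'−θ̇)/dt = (-0.827866628−-0.507996990)/0.025729 = -12.432261
  sinθ=-0.292214, cosθ=0.956353
  F = (M+m)·ẍ + m·l·cosθ·θ̈ − m·l·sinθ·θ̇² = 11.898083 + -2.610136 − -0.016555 = 9.304501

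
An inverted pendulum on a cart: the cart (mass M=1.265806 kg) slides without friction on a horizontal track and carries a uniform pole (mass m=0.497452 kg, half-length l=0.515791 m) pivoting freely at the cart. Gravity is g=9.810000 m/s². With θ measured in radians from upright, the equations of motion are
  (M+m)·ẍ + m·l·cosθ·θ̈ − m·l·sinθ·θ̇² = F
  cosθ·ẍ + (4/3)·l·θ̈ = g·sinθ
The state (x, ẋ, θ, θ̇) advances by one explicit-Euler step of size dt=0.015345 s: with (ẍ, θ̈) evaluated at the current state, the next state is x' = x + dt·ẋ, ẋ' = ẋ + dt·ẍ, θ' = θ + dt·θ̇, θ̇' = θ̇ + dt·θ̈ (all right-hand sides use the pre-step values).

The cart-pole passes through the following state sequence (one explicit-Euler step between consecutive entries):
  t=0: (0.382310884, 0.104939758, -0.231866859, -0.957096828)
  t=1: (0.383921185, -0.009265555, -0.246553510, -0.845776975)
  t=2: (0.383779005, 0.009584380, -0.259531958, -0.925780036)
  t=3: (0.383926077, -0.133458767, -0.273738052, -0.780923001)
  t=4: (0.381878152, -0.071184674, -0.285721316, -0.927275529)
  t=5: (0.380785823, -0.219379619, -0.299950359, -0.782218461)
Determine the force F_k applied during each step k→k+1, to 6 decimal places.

step 0→1:
  ẍ = (ẋ'−ẋ)/dt = (-0.009265555−0.104939758)/0.015345 = -7.442510
  θ̈ = (θ̇'−θ̇)/dt = (-0.845776975−-0.957096828)/0.015345 = 7.254471
  sinθ=-0.229795, cosθ=0.973239
  F = (M+m)·ẍ + m·l·cosθ·θ̈ − m·l·sinθ·θ̇² = -13.123065 + 1.811550 − -0.054010 = -11.257505
step 1→2:
  ẍ = (ẋ'−ẋ)/dt = (0.009584380−-0.009265555)/0.015345 = 1.228409
  θ̈ = (θ̇'−θ̇)/dt = (-0.925780036−-0.845776975)/0.015345 = -5.213624
  sinθ=-0.244063, cosθ=0.969759
  F = (M+m)·ẍ + m·l·cosθ·θ̈ − m·l·sinθ·θ̇² = 2.166002 + -1.297265 − -0.044796 = 0.913533
step 2→3:
  ẍ = (ẋ'−ẋ)/dt = (-0.133458767−0.009584380)/0.015345 = -9.321808
  θ̈ = (θ̇'−θ̇)/dt = (-0.780923001−-0.925780036)/0.015345 = 9.440015
  sinθ=-0.256628, cosθ=0.966510
  F = (M+m)·ẍ + m·l·cosθ·θ̈ − m·l·sinθ·θ̇² = -16.436753 + 2.341014 − -0.056435 = -14.039304
step 3→4:
  ẍ = (ẋ'−ẋ)/dt = (-0.071184674−-0.133458767)/0.015345 = 4.058266
  θ̈ = (θ̇'−θ̇)/dt = (-0.927275529−-0.780923001)/0.015345 = -9.537473
  sinθ=-0.270332, cosθ=0.962767
  F = (M+m)·ẍ + m·l·cosθ·θ̈ − m·l·sinθ·θ̇² = 7.155770 + -2.356023 − -0.042300 = 4.842047
step 4→5:
  ẍ = (ẋ'−ẋ)/dt = (-0.219379619−-0.071184674)/0.015345 = -9.657540
  θ̈ = (θ̇'−θ̇)/dt = (-0.782218461−-0.927275529)/0.015345 = 9.453051
  sinθ=-0.281850, cosθ=0.959459
  F = (M+m)·ẍ + m·l·cosθ·θ̈ − m·l·sinθ·θ̇² = -17.028734 + 2.327144 − -0.062181 = -14.639409

F_0 = -11.257505 N
F_1 = 0.913533 N
F_2 = -14.039304 N
F_3 = 4.842047 N
F_4 = -14.639409 N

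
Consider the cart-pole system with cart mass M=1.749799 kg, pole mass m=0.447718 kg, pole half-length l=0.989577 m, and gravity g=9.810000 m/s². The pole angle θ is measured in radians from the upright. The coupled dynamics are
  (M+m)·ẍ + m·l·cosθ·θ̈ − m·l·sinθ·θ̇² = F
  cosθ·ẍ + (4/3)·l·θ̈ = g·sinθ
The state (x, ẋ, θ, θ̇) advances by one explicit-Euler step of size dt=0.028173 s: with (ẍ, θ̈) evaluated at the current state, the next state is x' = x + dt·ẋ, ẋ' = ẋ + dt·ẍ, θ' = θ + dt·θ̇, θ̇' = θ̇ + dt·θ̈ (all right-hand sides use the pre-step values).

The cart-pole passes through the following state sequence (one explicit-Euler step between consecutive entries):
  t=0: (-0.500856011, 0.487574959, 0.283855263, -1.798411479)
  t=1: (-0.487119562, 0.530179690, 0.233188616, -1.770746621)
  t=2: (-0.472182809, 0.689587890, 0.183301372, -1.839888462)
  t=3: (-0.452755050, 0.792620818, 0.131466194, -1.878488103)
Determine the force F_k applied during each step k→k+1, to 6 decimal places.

F_0 = 3.339543 N
F_1 = 11.055048 N
F_2 = 7.166419 N

step 0→1:
  ẍ = (ẋ'−ẋ)/dt = (0.530179690−0.487574959)/0.028173 = 1.512254
  θ̈ = (θ̇'−θ̇)/dt = (-1.770746621−-1.798411479)/0.028173 = 0.981964
  sinθ=0.280059, cosθ=0.959983
  F = (M+m)·ẍ + m·l·cosθ·θ̈ − m·l·sinθ·θ̇² = 3.323204 + 0.417650 − 0.401311 = 3.339543
step 1→2:
  ẍ = (ẋ'−ẋ)/dt = (0.689587890−0.530179690)/0.028173 = 5.658190
  θ̈ = (θ̇'−θ̇)/dt = (-1.839888462−-1.770746621)/0.028173 = -2.454188
  sinθ=0.231081, cosθ=0.972935
  F = (M+m)·ẍ + m·l·cosθ·θ̈ − m·l·sinθ·θ̇² = 12.433970 + -1.057902 − 0.321019 = 11.055048
step 2→3:
  ẍ = (ẋ'−ẋ)/dt = (0.792620818−0.689587890)/0.028173 = 3.657151
  θ̈ = (θ̇'−θ̇)/dt = (-1.878488103−-1.839888462)/0.028173 = -1.370093
  sinθ=0.182277, cosθ=0.983247
  F = (M+m)·ẍ + m·l·cosθ·θ̈ − m·l·sinθ·θ̇² = 8.036652 + -0.596853 − 0.273381 = 7.166419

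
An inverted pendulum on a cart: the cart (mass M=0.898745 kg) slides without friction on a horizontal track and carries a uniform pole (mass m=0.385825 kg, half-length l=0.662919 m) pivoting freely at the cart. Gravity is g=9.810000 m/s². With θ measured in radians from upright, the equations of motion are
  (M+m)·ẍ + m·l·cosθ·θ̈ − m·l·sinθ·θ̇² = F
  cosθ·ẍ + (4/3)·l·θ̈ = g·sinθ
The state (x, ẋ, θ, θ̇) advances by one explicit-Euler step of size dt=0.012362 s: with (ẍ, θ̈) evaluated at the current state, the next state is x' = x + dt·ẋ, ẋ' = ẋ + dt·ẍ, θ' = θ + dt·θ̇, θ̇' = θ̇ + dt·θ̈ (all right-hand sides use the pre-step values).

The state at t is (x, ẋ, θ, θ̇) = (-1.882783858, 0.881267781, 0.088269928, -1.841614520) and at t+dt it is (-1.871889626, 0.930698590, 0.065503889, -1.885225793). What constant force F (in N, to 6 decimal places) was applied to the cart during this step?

F = 4.161215 N

ẍ = (ẋ'−ẋ)/dt = (0.930698590−0.881267781)/0.012362 = 3.998609
θ̈ = (θ̇'−θ̇)/dt = (-1.885225793−-1.841614520)/0.012362 = -3.527849
sinθ=0.088155, cosθ=0.996107
F = (M+m)·ẍ + m·l·cosθ·θ̈ − m·l·sinθ·θ̇² = 5.136494 + -0.898808 − 0.076471 = 4.161215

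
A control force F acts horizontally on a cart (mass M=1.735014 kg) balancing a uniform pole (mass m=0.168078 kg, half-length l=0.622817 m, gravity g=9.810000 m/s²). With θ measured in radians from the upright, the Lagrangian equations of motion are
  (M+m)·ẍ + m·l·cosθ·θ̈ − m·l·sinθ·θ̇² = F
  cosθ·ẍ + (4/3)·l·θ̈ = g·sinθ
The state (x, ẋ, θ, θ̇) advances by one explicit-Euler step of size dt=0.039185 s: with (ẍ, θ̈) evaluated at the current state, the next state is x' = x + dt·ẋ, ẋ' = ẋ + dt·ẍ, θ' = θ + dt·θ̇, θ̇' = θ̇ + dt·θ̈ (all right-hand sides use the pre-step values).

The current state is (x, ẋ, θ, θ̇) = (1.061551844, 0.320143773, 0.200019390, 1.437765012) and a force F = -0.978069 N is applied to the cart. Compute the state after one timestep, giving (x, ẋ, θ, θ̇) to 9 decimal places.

(1.074096678, 0.294287097, 0.256358212, 1.560254351)

sinθ=0.198688334, cosθ=0.980062725
temp = (F + m·l·θ̇²·sinθ)/(M+m) = (-0.978069 + 0.042995155)/1.903092 = -0.491344530
θ̈ = (g·sinθ − cosθ·temp)/(l·(4/3 − m·cos²θ/(M+m))) = 3.125924191
ẍ = temp − m·l·θ̈·cosθ/(M+m) = -0.659861585
Euler: x'=1.061551844+0.039185·0.320143773=1.074096678, ẋ'=0.320143773+0.039185·-0.659861585=0.294287097
       θ'=0.200019390+0.039185·1.437765012=0.256358212, θ̇'=1.437765012+0.039185·3.125924191=1.560254351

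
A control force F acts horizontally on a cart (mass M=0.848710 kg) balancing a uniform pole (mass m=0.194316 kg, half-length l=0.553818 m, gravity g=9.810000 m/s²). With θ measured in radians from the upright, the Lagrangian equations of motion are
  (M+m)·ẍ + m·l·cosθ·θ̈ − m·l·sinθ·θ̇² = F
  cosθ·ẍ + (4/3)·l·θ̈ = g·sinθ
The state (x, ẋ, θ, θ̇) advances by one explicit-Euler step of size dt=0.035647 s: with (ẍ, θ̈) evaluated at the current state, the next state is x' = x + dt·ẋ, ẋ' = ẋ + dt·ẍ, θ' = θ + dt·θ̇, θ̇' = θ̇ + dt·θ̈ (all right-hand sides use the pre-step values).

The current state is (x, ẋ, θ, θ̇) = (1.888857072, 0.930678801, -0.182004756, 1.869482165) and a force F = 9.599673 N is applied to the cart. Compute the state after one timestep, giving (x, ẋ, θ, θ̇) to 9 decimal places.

sinθ=-0.181001579, cosθ=0.983482805
temp = (F + m·l·θ̇²·sinθ)/(M+m) = (9.599673 + -0.068077037)/1.043026 = 9.138406869
θ̈ = (g·sinθ − cosθ·temp)/(l·(4/3 − m·cos²θ/(M+m))) = -16.853465569
ẍ = temp − m·l·θ̈·cosθ/(M+m) = 10.848565844
Euler: x'=1.888857072+0.035647·0.930678801=1.922032979, ẋ'=0.930678801+0.035647·10.848565844=1.317397628
       θ'=-0.182004756+0.035647·1.869482165=-0.115363325, θ̇'=1.869482165+0.035647·-16.853465569=1.268706678

(1.922032979, 1.317397628, -0.115363325, 1.268706678)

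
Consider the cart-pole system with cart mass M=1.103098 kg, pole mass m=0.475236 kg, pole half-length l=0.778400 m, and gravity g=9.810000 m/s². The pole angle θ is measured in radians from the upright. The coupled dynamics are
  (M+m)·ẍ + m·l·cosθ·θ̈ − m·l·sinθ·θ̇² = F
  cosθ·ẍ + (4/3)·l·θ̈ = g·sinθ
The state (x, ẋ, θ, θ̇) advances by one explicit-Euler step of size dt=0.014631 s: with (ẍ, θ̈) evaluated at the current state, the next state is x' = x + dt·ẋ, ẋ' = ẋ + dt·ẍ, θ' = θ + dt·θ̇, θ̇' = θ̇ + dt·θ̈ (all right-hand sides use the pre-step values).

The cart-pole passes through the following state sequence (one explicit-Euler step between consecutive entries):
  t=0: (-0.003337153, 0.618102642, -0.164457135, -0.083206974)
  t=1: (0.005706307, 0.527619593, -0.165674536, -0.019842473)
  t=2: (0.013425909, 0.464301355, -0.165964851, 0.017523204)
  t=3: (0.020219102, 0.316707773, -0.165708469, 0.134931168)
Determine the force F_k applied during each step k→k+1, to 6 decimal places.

step 0→1:
  ẍ = (ẋ'−ẋ)/dt = (0.527619593−0.618102642)/0.014631 = -6.184338
  θ̈ = (θ̇'−θ̇)/dt = (-0.019842473−-0.083206974)/0.014631 = 4.330839
  sinθ=-0.163717, cosθ=0.986507
  F = (M+m)·ẍ + m·l·cosθ·θ̈ − m·l·sinθ·θ̇² = -9.760951 + 1.580464 − -0.000419 = -8.180068
step 1→2:
  ẍ = (ẋ'−ẋ)/dt = (0.464301355−0.527619593)/0.014631 = -4.327677
  θ̈ = (θ̇'−θ̇)/dt = (0.017523204−-0.019842473)/0.014631 = 2.553870
  sinθ=-0.164918, cosθ=0.986307
  F = (M+m)·ẍ + m·l·cosθ·θ̈ − m·l·sinθ·θ̇² = -6.830519 + 0.931801 − -0.000024 = -5.898694
step 2→3:
  ẍ = (ẋ'−ẋ)/dt = (0.316707773−0.464301355)/0.014631 = -10.087730
  θ̈ = (θ̇'−θ̇)/dt = (0.134931168−0.017523204)/0.014631 = 8.024603
  sinθ=-0.165204, cosθ=0.986259
  F = (M+m)·ẍ + m·l·cosθ·θ̈ − m·l·sinθ·θ̇² = -15.921808 + 2.927702 − -0.000019 = -12.994087

F_0 = -8.180068 N
F_1 = -5.898694 N
F_2 = -12.994087 N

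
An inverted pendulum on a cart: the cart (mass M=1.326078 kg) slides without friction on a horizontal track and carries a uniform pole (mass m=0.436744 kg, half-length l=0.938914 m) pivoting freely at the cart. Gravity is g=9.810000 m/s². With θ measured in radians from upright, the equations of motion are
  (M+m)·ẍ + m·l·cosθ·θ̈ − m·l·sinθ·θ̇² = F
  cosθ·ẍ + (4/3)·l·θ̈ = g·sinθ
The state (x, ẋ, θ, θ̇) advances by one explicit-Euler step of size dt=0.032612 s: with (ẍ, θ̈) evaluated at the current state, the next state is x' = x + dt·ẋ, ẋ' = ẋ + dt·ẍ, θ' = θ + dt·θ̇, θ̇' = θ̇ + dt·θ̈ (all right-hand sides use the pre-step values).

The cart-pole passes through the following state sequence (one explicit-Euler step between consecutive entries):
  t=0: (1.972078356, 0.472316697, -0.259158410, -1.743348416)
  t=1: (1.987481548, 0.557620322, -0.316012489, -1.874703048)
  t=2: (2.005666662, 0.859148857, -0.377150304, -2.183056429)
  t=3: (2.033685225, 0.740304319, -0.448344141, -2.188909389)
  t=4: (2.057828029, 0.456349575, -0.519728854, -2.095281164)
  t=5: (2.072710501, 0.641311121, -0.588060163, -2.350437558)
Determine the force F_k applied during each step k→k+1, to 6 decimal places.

step 0→1:
  ẍ = (ẋ'−ẋ)/dt = (0.557620322−0.472316697)/0.032612 = 2.615713
  θ̈ = (θ̇'−θ̇)/dt = (-1.874703048−-1.743348416)/0.032612 = -4.027801
  sinθ=-0.256267, cosθ=0.966606
  F = (M+m)·ẍ + m·l·cosθ·θ̈ − m·l·sinθ·θ̇² = 4.611036 + -1.596505 − -0.319385 = 3.333916
step 1→2:
  ẍ = (ẋ'−ẋ)/dt = (0.859148857−0.557620322)/0.032612 = 9.245938
  θ̈ = (θ̇'−θ̇)/dt = (-2.183056429−-1.874703048)/0.032612 = -9.455212
  sinθ=-0.310779, cosθ=0.950482
  F = (M+m)·ẍ + m·l·cosθ·θ̈ − m·l·sinθ·θ̇² = 16.298943 + -3.685259 − -0.447888 = 13.061572
step 2→3:
  ẍ = (ẋ'−ẋ)/dt = (0.740304319−0.859148857)/0.032612 = -3.644197
  θ̈ = (θ̇'−θ̇)/dt = (-2.188909389−-2.183056429)/0.032612 = -0.179473
  sinθ=-0.368273, cosθ=0.929718
  F = (M+m)·ẍ + m·l·cosθ·θ̈ − m·l·sinθ·θ̇² = -6.424070 + -0.068423 − -0.719701 = -5.772792
step 3→4:
  ẍ = (ẋ'−ẋ)/dt = (0.456349575−0.740304319)/0.032612 = -8.707063
  θ̈ = (θ̇'−θ̇)/dt = (-2.095281164−-2.188909389)/0.032612 = 2.870975
  sinθ=-0.433474, cosθ=0.901166
  F = (M+m)·ẍ + m·l·cosθ·θ̈ − m·l·sinθ·θ̇² = -15.349002 + 1.060931 − -0.851670 = -13.436402
step 4→5:
  ẍ = (ẋ'−ẋ)/dt = (0.641311121−0.456349575)/0.032612 = 5.671579
  θ̈ = (θ̇'−θ̇)/dt = (-2.350437558−-2.095281164)/0.032612 = -7.824003
  sinθ=-0.496645, cosθ=0.867954
  F = (M+m)·ẍ + m·l·cosθ·θ̈ − m·l·sinθ·θ̇² = 9.997985 + -2.784700 − -0.894094 = 8.107379

F_0 = 3.333916 N
F_1 = 13.061572 N
F_2 = -5.772792 N
F_3 = -13.436402 N
F_4 = 8.107379 N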